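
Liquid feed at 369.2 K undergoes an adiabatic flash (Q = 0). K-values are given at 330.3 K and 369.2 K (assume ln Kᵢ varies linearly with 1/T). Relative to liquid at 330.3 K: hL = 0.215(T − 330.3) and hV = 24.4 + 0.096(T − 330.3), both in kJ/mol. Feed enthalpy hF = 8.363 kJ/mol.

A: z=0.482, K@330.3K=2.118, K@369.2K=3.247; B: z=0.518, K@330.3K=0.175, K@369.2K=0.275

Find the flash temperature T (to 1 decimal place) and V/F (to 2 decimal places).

Adiabatic flash: solve Rachford–Rice at each trial T, then check hF = ψ·hV(T) + (1−ψ)·hL(T).
  T = 330.3 K: K = (2.118, 0.175), RR gives ψ = 0.121, H_out = 2.950 kJ/mol
  T = 369.2 K: K = (3.247, 0.275), RR gives ψ = 0.434, H_out = 16.950 kJ/mol
  T = 349.8 K: K = (2.655, 0.222), RR gives ψ = 0.307, H_out = 10.967 kJ/mol
  T = 340.1 K: K = (2.381, 0.198), RR gives ψ = 0.226, H_out = 7.353 kJ/mol
  T = 345.0 K: K = (2.517, 0.210), RR gives ψ = 0.269, H_out = 9.250 kJ/mol
  T = 342.6 K: K = (2.450, 0.204), RR gives ψ = 0.248, H_out = 8.341 kJ/mol
Linear interpolation between T = 342.6 (H_out = 8.341) and T = 345.0 (H_out = 9.250) on hF = 8.363 gives T ≈ 342.7 K, at which ψ = 0.25.

T = 342.7 K, V/F = 0.25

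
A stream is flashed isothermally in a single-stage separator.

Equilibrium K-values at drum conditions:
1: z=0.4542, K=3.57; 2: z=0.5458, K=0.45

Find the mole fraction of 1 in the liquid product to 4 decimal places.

x_1 = 0.1763

Let ψ = V/F and solve Σ zᵢ(Kᵢ−1)/(1+ψ(Kᵢ−1)) = 0.
Check two-phase: ΣzᵢKᵢ = 1.8671 > 1 and Σzᵢ/Kᵢ = 1.3401 > 1, so g(0) = 0.8671 > 0 and g(1) = -0.3401 < 0.
Binary case is linear: z₁(K₁−1)(1+ψ(K₂−1)) + z₂(K₂−1)(1+ψ(K₁−1)) = 0
⇒ ψ = [z₁(K₁−1)+z₂(K₂−1)] / [−(K₁−1)(K₂−1)] = 0.86710/1.41350 = 0.6134
Compositions from xᵢ = zᵢ/(1+ψ(Kᵢ−1)), yᵢ = Kᵢxᵢ:
  1: x = 0.1763, y = 0.6293
  2: x = 0.8237, y = 0.3707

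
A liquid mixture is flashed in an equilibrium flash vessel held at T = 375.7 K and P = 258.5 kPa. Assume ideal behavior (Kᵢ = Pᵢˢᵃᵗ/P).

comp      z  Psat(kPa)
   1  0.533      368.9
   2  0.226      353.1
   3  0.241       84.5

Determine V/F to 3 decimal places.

V/F = 0.538

Raoult's law: Kᵢ = Pᵢˢᵃᵗ/P = Pᵢˢᵃᵗ/258.5.
  K_1 = 368.9/258.5 = 1.42708, K_2 = 353.1/258.5 = 1.36596, K_3 = 84.5/258.5 = 0.32689
Iterate (Newton) starting at V/F = 0.5:
  V/F = 0.500: g = 0.0130, g' = -0.336 → V/F = 0.539
  V/F = 0.539: g = -0.0003, g' = -0.354 → V/F = 0.538
Converged at V/F = 0.538.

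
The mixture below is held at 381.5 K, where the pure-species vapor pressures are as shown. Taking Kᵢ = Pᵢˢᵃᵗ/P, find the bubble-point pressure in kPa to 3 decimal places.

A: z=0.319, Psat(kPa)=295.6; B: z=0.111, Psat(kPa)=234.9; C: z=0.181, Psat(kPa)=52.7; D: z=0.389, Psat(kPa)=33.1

Pbub = 142.785 kPa

At the bubble point ψ → 0, so ΣzᵢKᵢ = 1 with Kᵢ = Pᵢˢᵃᵗ/P ⇒ P = ΣzᵢPᵢˢᵃᵗ.
P = 0.319·295.6 + 0.111·234.9 + 0.181·52.7 + 0.389·33.1 = 142.785 kPa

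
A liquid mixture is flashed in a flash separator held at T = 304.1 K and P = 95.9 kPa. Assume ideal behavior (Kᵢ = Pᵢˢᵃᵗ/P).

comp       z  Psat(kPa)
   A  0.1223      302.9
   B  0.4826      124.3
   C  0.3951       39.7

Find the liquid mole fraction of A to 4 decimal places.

x_A = 0.0720

Raoult's law: Kᵢ = Pᵢˢᵃᵗ/P = Pᵢˢᵃᵗ/95.9.
  K_A = 302.9/95.9 = 3.158498, K_B = 124.3/95.9 = 1.296142, K_C = 39.7/95.9 = 0.413973
Material balance + equilibrium reduce to Σ zᵢ(Kᵢ−1)/(1+V/F(Kᵢ−1)) = 0.
g(0) = ΣzᵢKᵢ − 1 = 0.1754 and g(1) = 1 − Σzᵢ/Kᵢ = -0.3655, so a root lies in (0, 1).
Newton iteration, V/F⁰ = 0.5:
  V/F = 0.5000: g = -0.07606, g' = -0.4354 → V/F = 0.3253
  V/F = 0.3253: g = -0.00063, g' = -0.4390 → V/F = 0.3239
Converged at V/F = 0.3239.
Compositions from xᵢ = zᵢ/(1+V/F(Kᵢ−1)), yᵢ = Kᵢxᵢ:
  A: x = 0.0720, y = 0.2273
  B: x = 0.4404, y = 0.5708
  C: x = 0.4877, y = 0.2019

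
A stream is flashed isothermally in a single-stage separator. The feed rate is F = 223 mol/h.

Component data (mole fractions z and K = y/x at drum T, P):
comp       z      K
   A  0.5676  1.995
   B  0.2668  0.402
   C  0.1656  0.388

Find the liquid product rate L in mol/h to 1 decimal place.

Rachford–Rice: g(β) = Σ zᵢ(Kᵢ−1)/(1+β(Kᵢ−1)) = 0.
g(0) = ΣzᵢKᵢ − 1 = 0.3039 and g(1) = 1 − Σzᵢ/Kᵢ = -0.3750, so a root lies in (0, 1).
Newton–Raphson from β = 0.52:
  β = 0.5200: g = -0.00801, g' = -0.5785 → β = 0.5061
Converged at β = 0.5061.
Then V = β·F = 0.5061·223 = 112.9 mol/h and L = F − V = 110.1 mol/h.

L = 110.1 mol/h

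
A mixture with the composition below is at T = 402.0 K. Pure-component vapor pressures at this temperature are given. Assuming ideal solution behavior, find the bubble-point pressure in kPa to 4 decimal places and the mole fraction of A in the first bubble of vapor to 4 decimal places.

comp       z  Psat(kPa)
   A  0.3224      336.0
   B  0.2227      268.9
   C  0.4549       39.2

Pbub = 186.0425 kPa, y_A = 0.5823

At the bubble point ψ → 0, so ΣzᵢKᵢ = 1 with Kᵢ = Pᵢˢᵃᵗ/P ⇒ P = ΣzᵢPᵢˢᵃᵗ.
P = 0.3224·336.0 + 0.2227·268.9 + 0.4549·39.2 = 186.0425 kPa
yᵢ = zᵢPᵢˢᵃᵗ/P ⇒ y_A = 0.3224·336.0/186.0425 = 0.5823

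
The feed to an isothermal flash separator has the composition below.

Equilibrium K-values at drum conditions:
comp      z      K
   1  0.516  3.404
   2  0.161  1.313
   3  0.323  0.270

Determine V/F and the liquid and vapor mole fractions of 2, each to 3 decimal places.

Rachford–Rice: g(V/F) = Σ zᵢ(Kᵢ−1)/(1+V/F(Kᵢ−1)) = 0.
Check two-phase: ΣzᵢKᵢ = 2.055 > 1 and Σzᵢ/Kᵢ = 1.471 > 1, so g(0) = 1.055 > 0 and g(1) = -0.471 < 0.
Iterate (Newton) starting at V/F = 0.36:
  V/F = 0.360: g = 0.3904, g' = -1.186 → V/F = 0.689
  V/F = 0.689: g = 0.0340, g' = -1.130 → V/F = 0.719
Converged at V/F = 0.719.
Compositions from xᵢ = zᵢ/(1+V/F(Kᵢ−1)), yᵢ = Kᵢxᵢ:
  1: x = 0.189, y = 0.644
  2: x = 0.131, y = 0.173
  3: x = 0.679, y = 0.183

V/F = 0.719, x_2 = 0.131, y_2 = 0.173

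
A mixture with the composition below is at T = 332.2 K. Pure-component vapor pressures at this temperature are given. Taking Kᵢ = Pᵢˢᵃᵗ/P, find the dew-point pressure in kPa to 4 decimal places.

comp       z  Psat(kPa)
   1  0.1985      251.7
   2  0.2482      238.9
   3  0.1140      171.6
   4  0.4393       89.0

Pdew = 134.6283 kPa

At the dew point ψ → 1, so Σzᵢ/Kᵢ = 1 with Kᵢ = Pᵢˢᵃᵗ/P ⇒ 1/P = Σzᵢ/Pᵢˢᵃᵗ.
1/P = 0.1985/251.7 + 0.2482/238.9 + 0.1140/171.6 + 0.4393/89.0 = 0.0074279 ⇒ P = 134.6283 kPa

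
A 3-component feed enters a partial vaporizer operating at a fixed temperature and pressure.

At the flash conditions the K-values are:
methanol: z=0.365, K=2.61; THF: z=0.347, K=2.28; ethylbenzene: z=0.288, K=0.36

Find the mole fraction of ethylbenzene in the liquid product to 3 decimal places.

x_ethylbenzene = 0.692

Let β = V/F and solve Σ zᵢ(Kᵢ−1)/(1+β(Kᵢ−1)) = 0.
Check two-phase: ΣzᵢKᵢ = 1.847 > 1 and Σzᵢ/Kᵢ = 1.092 > 1, so g(0) = 0.847 > 0 and g(1) = -0.092 < 0.
Iterate (Newton) starting at β = 0.68:
  β = 0.680: g = 0.1917, g' = -0.748 → β = 0.936
  β = 0.936: g = -0.0235, g' = -1.002 → β = 0.913
  β = 0.913: g = -0.0005, g' = -0.958 → β = 0.912
Converged at β = 0.912.
Compositions from xᵢ = zᵢ/(1+β(Kᵢ−1)), yᵢ = Kᵢxᵢ:
  methanol: x = 0.148, y = 0.386
  THF: x = 0.160, y = 0.365
  ethylbenzene: x = 0.692, y = 0.249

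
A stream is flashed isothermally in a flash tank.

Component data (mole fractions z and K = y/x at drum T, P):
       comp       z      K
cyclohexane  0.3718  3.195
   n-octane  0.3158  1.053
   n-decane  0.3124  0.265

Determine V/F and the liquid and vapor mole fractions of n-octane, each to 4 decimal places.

V/F = 0.5507, x_n-octane = 0.3068, y_n-octane = 0.3231

Material balance + equilibrium reduce to Σ zᵢ(Kᵢ−1)/(1+V/F(Kᵢ−1)) = 0.
Feasibility: ΣzᵢKᵢ = 1.6032, Σzᵢ/Kᵢ = 1.5951 — both > 1, two phases present.
Newton iteration, V/F⁰ = 0.5:
  V/F = 0.5000: g = 0.04236, g' = -0.8299 → V/F = 0.5510
  V/F = 0.5510: g = -0.00030, g' = -0.8445 → V/F = 0.5507
Converged at V/F = 0.5507.
Compositions from xᵢ = zᵢ/(1+V/F(Kᵢ−1)), yᵢ = Kᵢxᵢ:
  cyclohexane: x = 0.1683, y = 0.5378
  n-octane: x = 0.3068, y = 0.3231
  n-decane: x = 0.5248, y = 0.1391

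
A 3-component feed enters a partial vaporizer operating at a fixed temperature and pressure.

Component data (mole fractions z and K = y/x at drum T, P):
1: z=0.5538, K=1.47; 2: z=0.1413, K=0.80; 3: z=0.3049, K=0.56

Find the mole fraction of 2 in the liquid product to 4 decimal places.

Material balance + equilibrium reduce to Σ zᵢ(Kᵢ−1)/(1+ψ(Kᵢ−1)) = 0.
g(0) = ΣzᵢKᵢ − 1 = 0.0979 and g(1) = 1 − Σzᵢ/Kᵢ = -0.0978, so a root lies in (0, 1).
Newton–Raphson from ψ = 0.5:
  ψ = 0.5000: g = 0.00736, g' = -0.1842 → ψ = 0.5400
  ψ = 0.5400: g = -0.00004, g' = -0.1865 → ψ = 0.5397
Converged at ψ = 0.5397.
Compositions from xᵢ = zᵢ/(1+ψ(Kᵢ−1)), yᵢ = Kᵢxᵢ:
  1: x = 0.4417, y = 0.6494
  2: x = 0.1584, y = 0.1267
  3: x = 0.3999, y = 0.2239

x_2 = 0.1584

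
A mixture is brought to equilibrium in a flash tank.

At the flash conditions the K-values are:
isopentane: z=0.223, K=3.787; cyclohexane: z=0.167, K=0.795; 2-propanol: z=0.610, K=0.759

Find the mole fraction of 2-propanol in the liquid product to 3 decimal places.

x_2-propanol = 0.729

Material balance + equilibrium reduce to Σ zᵢ(Kᵢ−1)/(1+V/F(Kᵢ−1)) = 0.
Feasibility: ΣzᵢKᵢ = 1.440, Σzᵢ/Kᵢ = 1.073 — both > 1, two phases present.
Newton–Raphson from V/F = 0.54:
  V/F = 0.540: g = 0.0406, g' = -0.332 → V/F = 0.662
  V/F = 0.662: g = 0.0038, g' = -0.273 → V/F = 0.676
  V/F = 0.676: g = 0.0000, g' = -0.268 → V/F = 0.677
Converged at V/F = 0.677.
Compositions from xᵢ = zᵢ/(1+V/F(Kᵢ−1)), yᵢ = Kᵢxᵢ:
  isopentane: x = 0.077, y = 0.293
  cyclohexane: x = 0.194, y = 0.154
  2-propanol: x = 0.729, y = 0.553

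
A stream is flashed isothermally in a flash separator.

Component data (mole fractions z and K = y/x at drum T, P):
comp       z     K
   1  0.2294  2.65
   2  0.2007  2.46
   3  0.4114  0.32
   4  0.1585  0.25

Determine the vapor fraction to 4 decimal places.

ψ = 0.2492

Rachford–Rice: g(ψ) = Σ zᵢ(Kᵢ−1)/(1+ψ(Kᵢ−1)) = 0.
Check two-phase: ΣzᵢKᵢ = 1.2729 > 1 and Σzᵢ/Kᵢ = 2.0878 > 1, so g(0) = 0.2729 > 0 and g(1) = -1.0878 < 0.
Iterate (Newton) starting at ψ = 0.5:
  ψ = 0.5000: g = -0.23729, g' = -0.9954 → ψ = 0.2616
  ψ = 0.2616: g = -0.01177, g' = -0.9482 → ψ = 0.2492
Converged at ψ = 0.2492.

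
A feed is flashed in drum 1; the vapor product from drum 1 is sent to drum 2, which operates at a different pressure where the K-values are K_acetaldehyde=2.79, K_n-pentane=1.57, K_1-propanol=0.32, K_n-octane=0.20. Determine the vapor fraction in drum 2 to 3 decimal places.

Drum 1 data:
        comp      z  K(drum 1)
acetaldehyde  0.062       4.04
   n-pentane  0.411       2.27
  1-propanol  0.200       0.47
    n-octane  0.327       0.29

Drum 1:
Let ψ₁ = V/F and solve Σ zᵢ(Kᵢ−1)/(1+ψ₁(Kᵢ−1)) = 0.
Feasibility: ΣzᵢKᵢ = 1.372, Σzᵢ/Kᵢ = 1.750 — both > 1, two phases present.
Iterate (Newton) starting at ψ₁ = 0.59:
  ψ₁ = 0.590: g = -0.1879, g' = -0.897 → ψ₁ = 0.381
  ψ₁ = 0.381: g = -0.0116, g' = -0.822 → ψ₁ = 0.366
Converged at ψ₁ = 0.366.
Drum-1 compositions:
  acetaldehyde: x = 0.029, y = 0.118
  n-pentane: x = 0.280, y = 0.637
  1-propanol: x = 0.248, y = 0.117
  n-octane: x = 0.442, y = 0.128
Drum-2 feed = drum-1 vapor: z₂ = (0.1185, 0.6367, 0.1167, 0.1282).
Drum 2:
Newton iteration, ψ₂⁰ = 0.5:
  ψ₂ = 0.500: g = 0.1032, g' = -0.583 → ψ₂ = 0.677
  ψ₂ = 0.677: g = -0.0131, g' = -0.761 → ψ₂ = 0.660
Converged at ψ₂ = 0.660.
  acetaldehyde: x = 0.054, y = 0.152
  n-pentane: x = 0.463, y = 0.726
  1-propanol: x = 0.212, y = 0.068
  n-octane: x = 0.271, y = 0.054

V/F (drum 2) = 0.660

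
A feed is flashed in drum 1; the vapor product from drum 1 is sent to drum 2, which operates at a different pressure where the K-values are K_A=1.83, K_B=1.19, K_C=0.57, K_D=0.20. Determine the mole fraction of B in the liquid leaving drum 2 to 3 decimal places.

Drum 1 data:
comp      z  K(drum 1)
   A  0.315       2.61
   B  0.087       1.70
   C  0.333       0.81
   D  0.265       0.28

x_B (drum 2) = 0.104

Drum 1:
Let ψ₁ = V/F and solve Σ zᵢ(Kᵢ−1)/(1+ψ₁(Kᵢ−1)) = 0.
Check two-phase: ΣzᵢKᵢ = 1.314 > 1 and Σzᵢ/Kᵢ = 1.529 > 1, so g(0) = 0.314 > 0 and g(1) = -0.529 < 0.
Iterate (Newton) starting at ψ₁ = 0.31:
  ψ₁ = 0.310: g = 0.0755, g' = -0.633 → ψ₁ = 0.429
  ψ₁ = 0.429: g = 0.0017, g' = -0.613 → ψ₁ = 0.432
Converged at ψ₁ = 0.432.
Drum-1 compositions:
  A: x = 0.186, y = 0.485
  B: x = 0.067, y = 0.114
  C: x = 0.363, y = 0.294
  D: x = 0.385, y = 0.108
Drum-2 feed = drum-1 vapor: z₂ = (0.4849, 0.1136, 0.2938, 0.1077).
Drum 2:
Rachford–Rice: g(ψ₂) = Σ zᵢ(Kᵢ−1)/(1+ψ₂(Kᵢ−1)) = 0.
Feasibility: ΣzᵢKᵢ = 1.212, Σzᵢ/Kᵢ = 1.414 — both > 1, two phases present.
Newton iteration, ψ₂⁰ = 0.5:
  ψ₂ = 0.500: g = -0.0004, g' = -0.450 → ψ₂ = 0.499
Converged at ψ₂ = 0.499.
  A: x = 0.343, y = 0.627
  B: x = 0.104, y = 0.123
  C: x = 0.374, y = 0.213
  D: x = 0.179, y = 0.036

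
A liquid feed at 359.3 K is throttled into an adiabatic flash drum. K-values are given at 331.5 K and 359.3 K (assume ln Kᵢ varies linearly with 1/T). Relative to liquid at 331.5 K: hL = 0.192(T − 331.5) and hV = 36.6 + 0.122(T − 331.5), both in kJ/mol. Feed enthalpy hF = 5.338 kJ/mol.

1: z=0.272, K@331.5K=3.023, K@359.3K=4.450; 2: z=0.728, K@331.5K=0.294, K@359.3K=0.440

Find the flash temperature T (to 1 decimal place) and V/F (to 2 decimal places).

Adiabatic flash: solve Rachford–Rice at each trial T, then check hF = ψ·hV(T) + (1−ψ)·hL(T).
  T = 331.5 K: K = (3.023, 0.294), RR gives ψ = 0.025, H_out = 0.930 kJ/mol
  T = 359.3 K: K = (4.450, 0.440), RR gives ψ = 0.275, H_out = 14.857 kJ/mol
  T = 345.4 K: K = (3.696, 0.363), RR gives ψ = 0.157, H_out = 8.253 kJ/mol
  T = 338.4 K: K = (3.347, 0.327), RR gives ψ = 0.094, H_out = 4.719 kJ/mol
  T = 341.9 K: K = (3.519, 0.344), RR gives ψ = 0.126, H_out = 6.516 kJ/mol
  T = 340.1 K: K = (3.430, 0.335), RR gives ψ = 0.110, H_out = 5.600 kJ/mol
Linear interpolation between T = 338.4 (H_out = 4.719) and T = 340.1 (H_out = 5.600) on hF = 5.338 gives T ≈ 339.6 K, at which ψ = 0.11.

T = 339.6 K, V/F = 0.11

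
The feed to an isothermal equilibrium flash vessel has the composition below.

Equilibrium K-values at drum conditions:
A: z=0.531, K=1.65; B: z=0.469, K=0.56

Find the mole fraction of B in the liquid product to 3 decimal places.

Material balance + equilibrium reduce to Σ zᵢ(Kᵢ−1)/(1+V/F(Kᵢ−1)) = 0.
g(0) = ΣzᵢKᵢ − 1 = 0.139 and g(1) = 1 − Σzᵢ/Kᵢ = -0.159, so a root lies in (0, 1).
Binary case is linear: z₁(K₁−1)(1+V/F(K₂−1)) + z₂(K₂−1)(1+V/F(K₁−1)) = 0
⇒ V/F = [z₁(K₁−1)+z₂(K₂−1)] / [−(K₁−1)(K₂−1)] = 0.1388/0.2860 = 0.485
Compositions from xᵢ = zᵢ/(1+V/F(Kᵢ−1)), yᵢ = Kᵢxᵢ:
  A: x = 0.404, y = 0.666
  B: x = 0.596, y = 0.334

x_B = 0.596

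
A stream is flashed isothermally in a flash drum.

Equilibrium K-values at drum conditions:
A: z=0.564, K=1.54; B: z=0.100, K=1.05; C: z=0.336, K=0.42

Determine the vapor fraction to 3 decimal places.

Rachford–Rice: g(ψ) = Σ zᵢ(Kᵢ−1)/(1+ψ(Kᵢ−1)) = 0.
g(0) = ΣzᵢKᵢ − 1 = 0.115 and g(1) = 1 − Σzᵢ/Kᵢ = -0.261, so a root lies in (0, 1).
Iterate (Newton) starting at ψ = 0.5:
  ψ = 0.500: g = -0.0298, g' = -0.326 → ψ = 0.409
  ψ = 0.409: g = -0.0010, g' = -0.305 → ψ = 0.405
Converged at ψ = 0.405.

ψ = 0.405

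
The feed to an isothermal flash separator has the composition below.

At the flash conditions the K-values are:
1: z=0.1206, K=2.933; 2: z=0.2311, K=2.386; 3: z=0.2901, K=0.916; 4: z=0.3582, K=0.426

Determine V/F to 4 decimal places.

Rachford–Rice: g(V/F) = Σ zᵢ(Kᵢ−1)/(1+V/F(Kᵢ−1)) = 0.
Check two-phase: ΣzᵢKᵢ = 1.3234 > 1 and Σzᵢ/Kᵢ = 1.2955 > 1, so g(0) = 0.3234 > 0 and g(1) = -0.2955 < 0.
Newton iteration, V/F⁰ = 0.7:
  V/F = 0.7000: g = -0.10796, g' = -0.5279 → V/F = 0.4955
  V/F = 0.4955: g = -0.00378, g' = -0.5063 → V/F = 0.4880
Converged at V/F = 0.4880.

V/F = 0.4880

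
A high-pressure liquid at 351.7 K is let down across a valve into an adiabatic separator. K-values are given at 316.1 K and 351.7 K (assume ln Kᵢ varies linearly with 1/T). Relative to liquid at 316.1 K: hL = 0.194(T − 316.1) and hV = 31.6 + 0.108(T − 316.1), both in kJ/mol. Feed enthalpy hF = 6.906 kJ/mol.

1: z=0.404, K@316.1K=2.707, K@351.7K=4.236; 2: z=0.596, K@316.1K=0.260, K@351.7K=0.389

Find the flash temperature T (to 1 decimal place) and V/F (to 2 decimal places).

T = 317.5 K, V/F = 0.21

Adiabatic flash: solve Rachford–Rice at each trial T, then check hF = ψ·hV(T) + (1−ψ)·hL(T).
  T = 316.1 K: K = (2.707, 0.260), RR gives ψ = 0.197, H_out = 6.219 kJ/mol
  T = 351.7 K: K = (4.236, 0.389), RR gives ψ = 0.477, H_out = 20.520 kJ/mol
  T = 333.9 K: K = (3.427, 0.321), RR gives ψ = 0.350, H_out = 13.972 kJ/mol
  T = 325.0 K: K = (3.056, 0.290), RR gives ψ = 0.279, H_out = 10.330 kJ/mol
  T = 320.6 K: K = (2.880, 0.275), RR gives ψ = 0.240, H_out = 8.372 kJ/mol
  T = 318.4 K: K = (2.795, 0.268), RR gives ψ = 0.220, H_out = 7.340 kJ/mol
Linear interpolation between T = 316.1 (H_out = 6.219) and T = 318.4 (H_out = 7.340) on hF = 6.906 gives T ≈ 317.5 K, at which ψ = 0.21.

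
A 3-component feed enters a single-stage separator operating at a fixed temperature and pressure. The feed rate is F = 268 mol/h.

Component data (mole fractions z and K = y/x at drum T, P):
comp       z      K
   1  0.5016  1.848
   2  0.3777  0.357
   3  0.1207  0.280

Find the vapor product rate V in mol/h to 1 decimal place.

V = 45.6 mol/h

Rachford–Rice: g(ψ) = Σ zᵢ(Kᵢ−1)/(1+ψ(Kᵢ−1)) = 0.
Check two-phase: ΣzᵢKᵢ = 1.0956 > 1 and Σzᵢ/Kᵢ = 1.7605 > 1, so g(0) = 0.0956 > 0 and g(1) = -0.7605 < 0.
Newton–Raphson from ψ = 0.5:
  ψ = 0.5000: g = -0.19502, g' = -0.6699 → ψ = 0.2089
  ψ = 0.2089: g = -0.02147, g' = -0.5554 → ψ = 0.1702
  ψ = 0.1702: g = -0.00004, g' = -0.5536 → ψ = 0.1701
Converged at ψ = 0.1701.
Then V = ψ·F = 0.1701·268 = 45.6 mol/h and L = F − V = 222.4 mol/h.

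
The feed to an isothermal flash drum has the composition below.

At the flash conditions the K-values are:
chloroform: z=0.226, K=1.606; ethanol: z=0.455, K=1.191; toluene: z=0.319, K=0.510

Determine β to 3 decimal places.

β = 0.381

Let β = V/F and solve Σ zᵢ(Kᵢ−1)/(1+β(Kᵢ−1)) = 0.
Feasibility: ΣzᵢKᵢ = 1.068, Σzᵢ/Kᵢ = 1.148 — both > 1, two phases present.
Newton–Raphson from β = 0.5:
  β = 0.500: g = -0.0226, g' = -0.197 → β = 0.385
  β = 0.385: g = -0.0007, g' = -0.185 → β = 0.381
Converged at β = 0.381.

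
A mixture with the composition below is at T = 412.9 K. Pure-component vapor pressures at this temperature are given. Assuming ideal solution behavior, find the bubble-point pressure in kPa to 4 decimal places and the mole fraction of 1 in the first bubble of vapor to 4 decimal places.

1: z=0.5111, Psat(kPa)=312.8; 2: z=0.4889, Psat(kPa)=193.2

Pbub = 254.3276 kPa, y_1 = 0.6286

At the bubble point ψ → 0, so ΣzᵢKᵢ = 1 with Kᵢ = Pᵢˢᵃᵗ/P ⇒ P = ΣzᵢPᵢˢᵃᵗ.
P = 0.5111·312.8 + 0.4889·193.2 = 254.3276 kPa
yᵢ = zᵢPᵢˢᵃᵗ/P ⇒ y_1 = 0.5111·312.8/254.3276 = 0.6286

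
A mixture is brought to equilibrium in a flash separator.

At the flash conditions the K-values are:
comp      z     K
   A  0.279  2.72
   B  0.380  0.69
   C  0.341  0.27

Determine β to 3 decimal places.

β = 0.123

Material balance + equilibrium reduce to Σ zᵢ(Kᵢ−1)/(1+β(Kᵢ−1)) = 0.
Check two-phase: ΣzᵢKᵢ = 1.113 > 1 and Σzᵢ/Kᵢ = 1.916 > 1, so g(0) = 0.113 > 0 and g(1) = -0.916 < 0.
Iterate (Newton) starting at β = 0.5:
  β = 0.500: g = -0.2734, g' = -0.740 → β = 0.131
  β = 0.131: g = -0.0062, g' = -0.812 → β = 0.123
Converged at β = 0.123.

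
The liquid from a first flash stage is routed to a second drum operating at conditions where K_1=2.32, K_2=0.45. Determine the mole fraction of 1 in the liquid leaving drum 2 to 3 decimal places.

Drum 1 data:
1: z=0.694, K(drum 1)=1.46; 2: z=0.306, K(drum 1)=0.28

x_1 (drum 2) = 0.294

Drum 1:
Rachford–Rice: g(ψ₁) = Σ zᵢ(Kᵢ−1)/(1+ψ₁(Kᵢ−1)) = 0.
g(0) = ΣzᵢKᵢ − 1 = 0.099 and g(1) = 1 − Σzᵢ/Kᵢ = -0.568, so a root lies in (0, 1).
Newton iteration, ψ₁⁰ = 0.4:
  ψ₁ = 0.400: g = -0.0398, g' = -0.418 → ψ₁ = 0.305
  ψ₁ = 0.305: g = -0.0022, g' = -0.373 → ψ₁ = 0.299
Converged at ψ₁ = 0.299.
Drum-1 compositions:
  1: x = 0.610, y = 0.891
  2: x = 0.390, y = 0.109
Drum-2 feed = drum-1 liquid: z₂ = (0.6102, 0.3898).
Drum 2:
Let ψ₂ = V/F and solve Σ zᵢ(Kᵢ−1)/(1+ψ₂(Kᵢ−1)) = 0.
g(0) = ΣzᵢKᵢ − 1 = 0.591 and g(1) = 1 − Σzᵢ/Kᵢ = -0.129, so a root lies in (0, 1).
Iterate (Newton) starting at ψ₂ = 0.5:
  ψ₂ = 0.500: g = 0.1895, g' = -0.610 → ψ₂ = 0.811
  ψ₂ = 0.811: g = 0.0023, g' = -0.632 → ψ₂ = 0.814
Converged at ψ₂ = 0.814.
  1: x = 0.294, y = 0.682
  2: x = 0.706, y = 0.318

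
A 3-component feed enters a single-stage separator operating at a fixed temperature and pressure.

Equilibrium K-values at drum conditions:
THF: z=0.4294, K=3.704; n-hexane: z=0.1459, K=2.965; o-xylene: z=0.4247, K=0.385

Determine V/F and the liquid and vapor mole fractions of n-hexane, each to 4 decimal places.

V/F = 0.7647, x_n-hexane = 0.0583, y_n-hexane = 0.1729

Rachford–Rice: g(V/F) = Σ zᵢ(Kᵢ−1)/(1+V/F(Kᵢ−1)) = 0.
Feasibility: ΣzᵢKᵢ = 2.1866, Σzᵢ/Kᵢ = 1.2683 — both > 1, two phases present.
Newton iteration, V/F⁰ = 0.57:
  V/F = 0.5700: g = 0.18995, g' = -0.9923 → V/F = 0.7614
  V/F = 0.7614: g = 0.00322, g' = -0.9941 → V/F = 0.7647
Converged at V/F = 0.7647.
Compositions from xᵢ = zᵢ/(1+V/F(Kᵢ−1)), yᵢ = Kᵢxᵢ:
  THF: x = 0.1400, y = 0.5185
  n-hexane: x = 0.0583, y = 0.1729
  o-xylene: x = 0.8017, y = 0.3087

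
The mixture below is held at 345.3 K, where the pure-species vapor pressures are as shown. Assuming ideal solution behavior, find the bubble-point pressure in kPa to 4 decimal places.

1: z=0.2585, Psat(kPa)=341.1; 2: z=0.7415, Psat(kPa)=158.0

At the bubble point ψ → 0, so ΣzᵢKᵢ = 1 with Kᵢ = Pᵢˢᵃᵗ/P ⇒ P = ΣzᵢPᵢˢᵃᵗ.
P = 0.2585·341.1 + 0.7415·158.0 = 205.3314 kPa

Pbub = 205.3314 kPa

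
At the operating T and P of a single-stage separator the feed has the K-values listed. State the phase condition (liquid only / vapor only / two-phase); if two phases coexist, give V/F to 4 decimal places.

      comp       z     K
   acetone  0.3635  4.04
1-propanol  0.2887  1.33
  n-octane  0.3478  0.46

two-phase, V/F = 0.9060

ΣzᵢKᵢ = 2.0125; Σzᵢ/Kᵢ = 1.0631.
Both exceed 1, so a two-phase solution exists.
Material balance + equilibrium reduce to Σ zᵢ(Kᵢ−1)/(1+ψ(Kᵢ−1)) = 0.
Newton iteration, ψ⁰ = 0.4:
  ψ = 0.4000: g = 0.34327, g' = -0.8736 → ψ = 0.7929
  ψ = 0.7929: g = 0.07108, g' = -0.6187 → ψ = 0.9078
  ψ = 0.9078: g = -0.00119, g' = -0.6465 → ψ = 0.9060
Converged at ψ = 0.9060.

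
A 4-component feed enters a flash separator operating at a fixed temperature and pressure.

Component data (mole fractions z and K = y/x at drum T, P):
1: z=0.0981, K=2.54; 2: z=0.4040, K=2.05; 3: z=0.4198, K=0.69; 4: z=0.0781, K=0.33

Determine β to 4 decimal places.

β = 0.8297

Let β = V/F and solve Σ zᵢ(Kᵢ−1)/(1+β(Kᵢ−1)) = 0.
Feasibility: ΣzᵢKᵢ = 1.3928, Σzᵢ/Kᵢ = 1.0808 — both > 1, two phases present.
Newton iteration, β⁰ = 0.5:
  β = 0.5000: g = 0.13082, g' = -0.4016 → β = 0.8258
  β = 0.8258: g = 0.00166, g' = -0.4214 → β = 0.8297
Converged at β = 0.8297.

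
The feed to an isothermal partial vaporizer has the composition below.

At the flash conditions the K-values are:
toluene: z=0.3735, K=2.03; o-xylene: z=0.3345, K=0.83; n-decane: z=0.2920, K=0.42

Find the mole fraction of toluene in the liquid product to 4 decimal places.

Material balance + equilibrium reduce to Σ zᵢ(Kᵢ−1)/(1+β(Kᵢ−1)) = 0.
g(0) = ΣzᵢKᵢ − 1 = 0.1585 and g(1) = 1 − Σzᵢ/Kᵢ = -0.2822, so a root lies in (0, 1).
Newton–Raphson from β = 0.5:
  β = 0.5000: g = -0.04675, g' = -0.3790 → β = 0.3767
  β = 0.3767: g = -0.00028, g' = -0.3775 → β = 0.3759
Converged at β = 0.3759.
Compositions from xᵢ = zᵢ/(1+β(Kᵢ−1)), yᵢ = Kᵢxᵢ:
  toluene: x = 0.2692, y = 0.5466
  o-xylene: x = 0.3573, y = 0.2966
  n-decane: x = 0.3734, y = 0.1568

x_toluene = 0.2692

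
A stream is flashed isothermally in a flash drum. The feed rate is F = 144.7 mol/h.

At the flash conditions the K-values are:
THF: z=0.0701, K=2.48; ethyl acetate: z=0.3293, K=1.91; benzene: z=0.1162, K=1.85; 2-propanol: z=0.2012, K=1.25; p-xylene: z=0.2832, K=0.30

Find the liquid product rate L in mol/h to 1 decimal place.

L = 54.2 mol/h

Let ψ = V/F and solve Σ zᵢ(Kᵢ−1)/(1+ψ(Kᵢ−1)) = 0.
Check two-phase: ΣzᵢKᵢ = 1.3542 > 1 and Σzᵢ/Kᵢ = 1.3684 > 1, so g(0) = 0.3542 > 0 and g(1) = -0.3684 < 0.
Newton–Raphson from ψ = 0.64:
  ψ = 0.6400: g = -0.00915, g' = -0.6494 → ψ = 0.6259
  ψ = 0.6259: g = -0.00009, g' = -0.6368 → ψ = 0.6258
Converged at ψ = 0.6258.
Then V = ψ·F = 0.6258·144.7 = 90.5 mol/h and L = F − V = 54.2 mol/h.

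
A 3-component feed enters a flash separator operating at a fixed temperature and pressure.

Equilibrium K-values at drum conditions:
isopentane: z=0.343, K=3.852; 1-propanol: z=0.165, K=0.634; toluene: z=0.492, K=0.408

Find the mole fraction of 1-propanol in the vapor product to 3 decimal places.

y_1-propanol = 0.123

Iterate (Newton) starting at V/F = 0.5:
  V/F = 0.500: g = -0.0844, g' = -0.855 → V/F = 0.401
  V/F = 0.401: g = 0.0034, g' = -0.934 → V/F = 0.405
Converged at V/F = 0.405.
Compositions from xᵢ = zᵢ/(1+V/F(Kᵢ−1)), yᵢ = Kᵢxᵢ:
  isopentane: x = 0.159, y = 0.613
  1-propanol: x = 0.194, y = 0.123
  toluene: x = 0.647, y = 0.264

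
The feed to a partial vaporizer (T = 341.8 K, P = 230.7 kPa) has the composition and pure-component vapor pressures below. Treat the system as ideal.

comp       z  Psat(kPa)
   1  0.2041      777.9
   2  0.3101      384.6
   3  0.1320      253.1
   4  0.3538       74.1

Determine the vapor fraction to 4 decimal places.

ψ = 0.5363

Raoult's law: Kᵢ = Pᵢˢᵃᵗ/P = Pᵢˢᵃᵗ/230.7.
  K_1 = 777.9/230.7 = 3.371912, K_2 = 384.6/230.7 = 1.667100, K_3 = 253.1/230.7 = 1.097096, K_4 = 74.1/230.7 = 0.321196
Material balance + equilibrium reduce to Σ zᵢ(Kᵢ−1)/(1+ψ(Kᵢ−1)) = 0.
Feasibility: ΣzᵢKᵢ = 1.4636, Σzᵢ/Kᵢ = 1.4684 — both > 1, two phases present.
Iterate (Newton) starting at ψ = 0.5:
  ψ = 0.5000: g = 0.02526, g' = -0.6926 → ψ = 0.5365
  ψ = 0.5365: g = -0.00015, g' = -0.7016 → ψ = 0.5363
Converged at ψ = 0.5363.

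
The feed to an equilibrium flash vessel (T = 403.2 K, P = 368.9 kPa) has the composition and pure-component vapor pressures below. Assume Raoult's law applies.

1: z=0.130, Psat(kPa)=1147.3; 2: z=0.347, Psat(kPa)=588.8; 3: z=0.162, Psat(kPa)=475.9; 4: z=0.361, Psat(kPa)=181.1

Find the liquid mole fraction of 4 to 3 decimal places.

x_4 = 0.573

Raoult's law: Kᵢ = Pᵢˢᵃᵗ/P = Pᵢˢᵃᵗ/368.9.
  K_1 = 1147.3/368.9 = 3.11006, K_2 = 588.8/368.9 = 1.59610, K_3 = 475.9/368.9 = 1.29005, K_4 = 181.1/368.9 = 0.49092
Let β = V/F and solve Σ zᵢ(Kᵢ−1)/(1+β(Kᵢ−1)) = 0.
g(0) = ΣzᵢKᵢ − 1 = 0.344 and g(1) = 1 − Σzᵢ/Kᵢ = -0.120, so a root lies in (0, 1).
Newton iteration, β⁰ = 0.37:
  β = 0.370: g = 0.1395, g' = -0.418 → β = 0.703
  β = 0.703: g = 0.0089, g' = -0.391 → β = 0.726
Converged at β = 0.726.
Compositions from xᵢ = zᵢ/(1+β(Kᵢ−1)), yᵢ = Kᵢxᵢ:
  1: x = 0.051, y = 0.160
  2: x = 0.242, y = 0.387
  3: x = 0.134, y = 0.173
  4: x = 0.573, y = 0.281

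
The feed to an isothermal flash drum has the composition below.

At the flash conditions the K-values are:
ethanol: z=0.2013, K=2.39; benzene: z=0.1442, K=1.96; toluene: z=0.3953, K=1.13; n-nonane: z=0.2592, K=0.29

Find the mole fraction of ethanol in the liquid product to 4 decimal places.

Rachford–Rice: g(V/F) = Σ zᵢ(Kᵢ−1)/(1+V/F(Kᵢ−1)) = 0.
Check two-phase: ΣzᵢKᵢ = 1.2856 > 1 and Σzᵢ/Kᵢ = 1.4014 > 1, so g(0) = 0.2856 > 0 and g(1) = -0.4014 < 0.
Newton–Raphson from V/F = 0.5:
  V/F = 0.5000: g = 0.02154, g' = -0.5160 → V/F = 0.5418
  V/F = 0.5418: g = -0.00038, g' = -0.5350 → V/F = 0.5410
Converged at V/F = 0.5410.
Compositions from xᵢ = zᵢ/(1+V/F(Kᵢ−1)), yᵢ = Kᵢxᵢ:
  ethanol: x = 0.1149, y = 0.2746
  benzene: x = 0.0949, y = 0.1860
  toluene: x = 0.3693, y = 0.4173
  n-nonane: x = 0.4209, y = 0.1221

x_ethanol = 0.1149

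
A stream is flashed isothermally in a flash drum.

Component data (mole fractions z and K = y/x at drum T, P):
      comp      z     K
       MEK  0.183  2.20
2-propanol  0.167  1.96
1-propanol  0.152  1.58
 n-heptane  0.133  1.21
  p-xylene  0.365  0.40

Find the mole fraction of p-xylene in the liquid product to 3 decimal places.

Material balance + equilibrium reduce to Σ zᵢ(Kᵢ−1)/(1+ψ(Kᵢ−1)) = 0.
Feasibility: ΣzᵢKᵢ = 1.277, Σzᵢ/Kᵢ = 1.287 — both > 1, two phases present.
Newton–Raphson from ψ = 0.45:
  ψ = 0.450: g = 0.0500, g' = -0.470 → ψ = 0.556
  ψ = 0.556: g = -0.0009, g' = -0.490 → ψ = 0.555
Converged at ψ = 0.555.
Compositions from xᵢ = zᵢ/(1+ψ(Kᵢ−1)), yᵢ = Kᵢxᵢ:
  MEK: x = 0.110, y = 0.242
  2-propanol: x = 0.109, y = 0.214
  1-propanol: x = 0.115, y = 0.182
  n-heptane: x = 0.119, y = 0.144
  p-xylene: x = 0.547, y = 0.219

x_p-xylene = 0.547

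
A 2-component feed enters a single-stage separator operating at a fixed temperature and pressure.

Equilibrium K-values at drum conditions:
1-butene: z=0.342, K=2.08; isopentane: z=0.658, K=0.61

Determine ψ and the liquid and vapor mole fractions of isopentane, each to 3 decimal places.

ψ = 0.268, x_isopentane = 0.735, y_isopentane = 0.448

Binary case is linear: z₁(K₁−1)(1+ψ(K₂−1)) + z₂(K₂−1)(1+ψ(K₁−1)) = 0
⇒ ψ = [z₁(K₁−1)+z₂(K₂−1)] / [−(K₁−1)(K₂−1)] = 0.1127/0.4212 = 0.268
Compositions from xᵢ = zᵢ/(1+ψ(Kᵢ−1)), yᵢ = Kᵢxᵢ:
  1-butene: x = 0.265, y = 0.552
  isopentane: x = 0.735, y = 0.448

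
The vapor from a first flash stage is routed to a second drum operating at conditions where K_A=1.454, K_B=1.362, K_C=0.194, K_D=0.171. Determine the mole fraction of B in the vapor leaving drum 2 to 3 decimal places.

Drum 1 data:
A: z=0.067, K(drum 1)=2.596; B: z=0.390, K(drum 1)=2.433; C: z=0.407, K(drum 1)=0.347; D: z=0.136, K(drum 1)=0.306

Drum 1:
Let ψ₁ = V/F and solve Σ zᵢ(Kᵢ−1)/(1+ψ₁(Kᵢ−1)) = 0.
Feasibility: ΣzᵢKᵢ = 1.306, Σzᵢ/Kᵢ = 1.803 — both > 1, two phases present.
Newton–Raphson from ψ₁ = 0.5:
  ψ₁ = 0.500: g = -0.1541, g' = -0.861 → ψ₁ = 0.321
  ψ₁ = 0.321: g = -0.0042, g' = -0.837 → ψ₁ = 0.316
Converged at ψ₁ = 0.316.
Drum-1 compositions:
  A: x = 0.045, y = 0.116
  B: x = 0.268, y = 0.653
  C: x = 0.513, y = 0.178
  D: x = 0.174, y = 0.053
Drum-2 feed = drum-1 vapor: z₂ = (0.1156, 0.6531, 0.1779, 0.0533).
Drum 2:
Newton iteration, ψ₂⁰ = 0.5:
  ψ₂ = 0.500: g = -0.0727, g' = -0.508 → ψ₂ = 0.357
  ψ₂ = 0.357: g = -0.0096, g' = -0.386 → ψ₂ = 0.332
Converged at ψ₂ = 0.332.
  A: x = 0.100, y = 0.146
  B: x = 0.583, y = 0.794
  C: x = 0.243, y = 0.047
  D: x = 0.074, y = 0.013

y_B (drum 2) = 0.794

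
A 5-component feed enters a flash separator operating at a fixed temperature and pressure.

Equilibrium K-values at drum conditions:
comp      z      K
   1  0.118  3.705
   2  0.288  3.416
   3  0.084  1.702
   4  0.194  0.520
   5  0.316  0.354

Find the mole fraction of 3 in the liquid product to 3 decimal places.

Newton–Raphson from ψ = 0.6:
  ψ = 0.600: g = -0.0169, g' = -0.866 → ψ = 0.580
Converged at ψ = 0.580.
Compositions from xᵢ = zᵢ/(1+ψ(Kᵢ−1)), yᵢ = Kᵢxᵢ:
  1: x = 0.046, y = 0.170
  2: x = 0.120, y = 0.409
  3: x = 0.060, y = 0.102
  4: x = 0.269, y = 0.140
  5: x = 0.506, y = 0.179

x_3 = 0.060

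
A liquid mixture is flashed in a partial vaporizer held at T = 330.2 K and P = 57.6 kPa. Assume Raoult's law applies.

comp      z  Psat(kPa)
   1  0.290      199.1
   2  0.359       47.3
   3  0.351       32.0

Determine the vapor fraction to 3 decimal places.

Raoult's law: Kᵢ = Pᵢˢᵃᵗ/P = Pᵢˢᵃᵗ/57.6.
  K_1 = 199.1/57.6 = 3.45660, K_2 = 47.3/57.6 = 0.82118, K_3 = 32.0/57.6 = 0.55556
Material balance + equilibrium reduce to Σ zᵢ(Kᵢ−1)/(1+ψ(Kᵢ−1)) = 0.
Feasibility: ΣzᵢKᵢ = 1.492, Σzᵢ/Kᵢ = 1.153 — both > 1, two phases present.
Newton–Raphson from ψ = 0.5:
  ψ = 0.500: g = 0.0486, g' = -0.481 → ψ = 0.601
  ψ = 0.601: g = 0.0028, g' = -0.429 → ψ = 0.608
Converged at ψ = 0.608.

ψ = 0.608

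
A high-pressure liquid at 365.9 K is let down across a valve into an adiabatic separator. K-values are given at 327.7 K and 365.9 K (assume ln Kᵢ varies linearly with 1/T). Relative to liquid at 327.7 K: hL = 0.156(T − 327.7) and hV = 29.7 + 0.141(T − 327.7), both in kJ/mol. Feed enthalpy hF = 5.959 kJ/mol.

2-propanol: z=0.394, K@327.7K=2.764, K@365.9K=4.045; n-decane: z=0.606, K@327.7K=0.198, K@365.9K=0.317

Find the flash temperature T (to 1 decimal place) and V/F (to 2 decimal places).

Adiabatic flash: solve Rachford–Rice at each trial T, then check hF = ψ·hV(T) + (1−ψ)·hL(T).
  T = 327.7 K: K = (2.764, 0.198), RR gives ψ = 0.148, H_out = 4.388 kJ/mol
  T = 365.9 K: K = (4.045, 0.317), RR gives ψ = 0.378, H_out = 16.965 kJ/mol
  T = 346.8 K: K = (3.379, 0.254), RR gives ψ = 0.273, H_out = 11.018 kJ/mol
  T = 337.2 K: K = (3.063, 0.225), RR gives ψ = 0.215, H_out = 7.823 kJ/mol
  T = 332.4 K: K = (2.910, 0.211), RR gives ψ = 0.182, H_out = 6.130 kJ/mol
  T = 330.0 K: K = (2.835, 0.204), RR gives ψ = 0.165, H_out = 5.252 kJ/mol
Linear interpolation between T = 330.0 (H_out = 5.252) and T = 332.4 (H_out = 6.130) on hF = 5.959 gives T ≈ 331.9 K, at which ψ = 0.18.

T = 331.9 K, V/F = 0.18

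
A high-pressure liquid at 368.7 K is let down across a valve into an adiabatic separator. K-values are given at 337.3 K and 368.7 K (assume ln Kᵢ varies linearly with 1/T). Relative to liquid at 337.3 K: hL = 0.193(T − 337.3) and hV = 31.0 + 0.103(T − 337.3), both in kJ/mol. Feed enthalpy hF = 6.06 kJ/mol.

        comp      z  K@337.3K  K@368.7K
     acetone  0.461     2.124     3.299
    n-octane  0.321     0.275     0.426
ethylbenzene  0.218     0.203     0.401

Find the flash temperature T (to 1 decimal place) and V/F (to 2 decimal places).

T = 340.2 K, V/F = 0.18

Adiabatic flash: solve Rachford–Rice at each trial T, then check hF = ψ·hV(T) + (1−ψ)·hL(T).
  T = 337.3 K: K = (2.124, 0.275, 0.203), RR gives ψ = 0.132, H_out = 4.080 kJ/mol
  T = 368.7 K: K = (3.299, 0.426, 0.401), RR gives ψ = 0.555, H_out = 21.686 kJ/mol
  T = 353.0 K: K = (2.673, 0.346, 0.290), RR gives ψ = 0.358, H_out = 13.635 kJ/mol
  T = 345.1 K: K = (2.387, 0.309, 0.243), RR gives ψ = 0.254, H_out = 9.187 kJ/mol
  T = 341.2 K: K = (2.253, 0.292, 0.222), RR gives ψ = 0.196, H_out = 6.753 kJ/mol
  T = 339.2 K: K = (2.186, 0.283, 0.212), RR gives ψ = 0.164, H_out = 5.417 kJ/mol
Linear interpolation between T = 339.2 (H_out = 5.417) and T = 341.2 (H_out = 6.753) on hF = 6.06 gives T ≈ 340.2 K, at which ψ = 0.18.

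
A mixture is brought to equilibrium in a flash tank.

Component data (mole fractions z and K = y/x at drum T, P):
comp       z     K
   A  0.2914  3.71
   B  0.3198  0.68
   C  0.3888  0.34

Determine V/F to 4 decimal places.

Rachford–Rice: g(V/F) = Σ zᵢ(Kᵢ−1)/(1+V/F(Kᵢ−1)) = 0.
Check two-phase: ΣzᵢKᵢ = 1.4307 > 1 and Σzᵢ/Kᵢ = 1.6924 > 1, so g(0) = 0.4308 > 0 and g(1) = -0.6924 < 0.
Newton iteration, V/F⁰ = 0.35:
  V/F = 0.3500: g = -0.04365, g' = -0.8916 → V/F = 0.3010
  V/F = 0.3010: g = 0.00142, g' = -0.9529 → V/F = 0.3025
Converged at V/F = 0.3025.

V/F = 0.3025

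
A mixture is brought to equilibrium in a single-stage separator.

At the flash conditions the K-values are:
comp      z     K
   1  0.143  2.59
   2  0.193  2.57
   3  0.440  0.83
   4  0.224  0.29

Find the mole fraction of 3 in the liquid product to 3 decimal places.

Material balance + equilibrium reduce to Σ zᵢ(Kᵢ−1)/(1+β(Kᵢ−1)) = 0.
Check two-phase: ΣzᵢKᵢ = 1.297 > 1 and Σzᵢ/Kᵢ = 1.433 > 1, so g(0) = 0.297 > 0 and g(1) = -0.433 < 0.
Iterate (Newton) starting at β = 0.41:
  β = 0.410: g = 0.0172, g' = -0.548 → β = 0.441
  β = 0.441: g = 0.0001, g' = -0.545 → β = 0.442
Converged at β = 0.442.
Compositions from xᵢ = zᵢ/(1+β(Kᵢ−1)), yᵢ = Kᵢxᵢ:
  1: x = 0.084, y = 0.218
  2: x = 0.114, y = 0.293
  3: x = 0.476, y = 0.395
  4: x = 0.326, y = 0.095

x_3 = 0.476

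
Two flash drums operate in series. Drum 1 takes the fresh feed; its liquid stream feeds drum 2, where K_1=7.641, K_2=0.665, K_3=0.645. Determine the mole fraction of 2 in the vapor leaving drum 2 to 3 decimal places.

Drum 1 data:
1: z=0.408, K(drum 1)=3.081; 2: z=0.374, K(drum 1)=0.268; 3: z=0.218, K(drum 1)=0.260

Drum 1:
Material balance + equilibrium reduce to Σ zᵢ(Kᵢ−1)/(1+ψ₁(Kᵢ−1)) = 0.
Check two-phase: ΣzᵢKᵢ = 1.414 > 1 and Σzᵢ/Kᵢ = 2.366 > 1, so g(0) = 0.414 > 0 and g(1) = -1.366 < 0.
Iterate (Newton) starting at ψ₁ = 0.5:
  ψ₁ = 0.500: g = -0.2718, g' = -1.224 → ψ₁ = 0.278
  ψ₁ = 0.278: g = -0.0088, g' = -1.214 → ψ₁ = 0.271
Converged at ψ₁ = 0.271.
Drum-1 compositions:
  1: x = 0.261, y = 0.804
  2: x = 0.466, y = 0.125
  3: x = 0.273, y = 0.071
Drum-2 feed = drum-1 liquid: z₂ = (0.2610, 0.4664, 0.2726).
Drum 2:
Material balance + equilibrium reduce to Σ zᵢ(Kᵢ−1)/(1+ψ₂(Kᵢ−1)) = 0.
g(0) = ΣzᵢKᵢ − 1 = 1.480 and g(1) = 1 − Σzᵢ/Kᵢ = -0.158, so a root lies in (0, 1).
Iterate (Newton) starting at ψ₂ = 0.32:
  ψ₂ = 0.320: g = 0.2704, g' = -1.288 → ψ₂ = 0.530
  ψ₂ = 0.530: g = 0.0743, g' = -0.693 → ψ₂ = 0.637
  ψ₂ = 0.637: g = 0.0076, g' = -0.563 → ψ₂ = 0.651
Converged at ψ₂ = 0.651.
  1: x = 0.049, y = 0.375
  2: x = 0.596, y = 0.397
  3: x = 0.355, y = 0.229

y_2 (drum 2) = 0.397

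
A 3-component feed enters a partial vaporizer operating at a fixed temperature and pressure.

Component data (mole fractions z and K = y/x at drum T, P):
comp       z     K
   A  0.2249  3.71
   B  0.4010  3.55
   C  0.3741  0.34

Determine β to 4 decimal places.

β = 0.8048

Let β = V/F and solve Σ zᵢ(Kᵢ−1)/(1+β(Kᵢ−1)) = 0.
Check two-phase: ΣzᵢKᵢ = 2.3851 > 1 and Σzᵢ/Kᵢ = 1.2739 > 1, so g(0) = 1.3851 > 0 and g(1) = -0.2739 < 0.
Newton iteration, β⁰ = 0.5:
  β = 0.5000: g = 0.33976, g' = -1.1646 → β = 0.7917
  β = 0.7917: g = 0.01535, g' = -1.1679 → β = 0.8049
  β = 0.8049: g = -0.00011, g' = -1.1846 → β = 0.8048
Converged at β = 0.8048.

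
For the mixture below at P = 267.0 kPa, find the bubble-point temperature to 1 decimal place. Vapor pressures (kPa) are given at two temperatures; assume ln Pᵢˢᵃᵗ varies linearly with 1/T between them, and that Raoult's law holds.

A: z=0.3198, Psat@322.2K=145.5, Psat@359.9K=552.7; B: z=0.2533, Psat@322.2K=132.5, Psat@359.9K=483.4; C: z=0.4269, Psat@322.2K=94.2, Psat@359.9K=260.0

Bubble-point temperature: ΣzᵢPᵢˢᵃᵗ(T) = P. Interpolate ln Pᵢˢᵃᵗ = aᵢ + bᵢ/T.
  T = 322.2 K: ΣzᵢPᵢˢᵃᵗ = 120.31 kPa
  T = 359.9 K: ΣzᵢPᵢˢᵃᵗ = 410.19 kPa
  T = 341.0 K: ΣzᵢPᵢˢᵃᵗ = 228.88 kPa
  T = 350.4 K: ΣzᵢPᵢˢᵃᵗ = 308.18 kPa
  T = 345.7 K: ΣzᵢPᵢˢᵃᵗ = 266.09 kPa
  T = 348.0 K: ΣzᵢPᵢˢᵃᵗ = 286.05 kPa
Interpolating between 345.7 K and 348.0 K gives T ≈ 345.8 K.

T = 345.8 K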